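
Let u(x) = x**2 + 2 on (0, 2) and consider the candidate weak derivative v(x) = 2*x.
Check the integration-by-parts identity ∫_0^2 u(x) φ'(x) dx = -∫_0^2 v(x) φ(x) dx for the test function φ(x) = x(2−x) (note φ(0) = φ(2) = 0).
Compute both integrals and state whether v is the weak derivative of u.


LHS = -8/3, RHS = -8/3. Yes, v = u' weakly.

u(x) = x**2 + 2, classical derivative u'(x) = 2*x.
φ(x) = x(2−x), so φ'(x) = 2 - 2*x.
Note φ(0) = φ(2) = 0, so the boundary term u·φ vanishes.
LHS = ∫_0^2 u(x) φ'(x) dx = ∫_0^2 (-2*x^3 + 2*x^2 - 4*x + 4) dx. Term by term:
  ∫_0^2 -2*x^3 dx = -8;  ∫_0^2 2*x^2 dx = 16/3;  ∫_0^2 -4*x dx = -8;
  ∫_0^2 4 dx = 8.
Sum: -8 + 16/3 − 8 + 8 = -8/3.
So LHS = -8/3.
∫_0^2 v(x) φ(x) dx = ∫_0^2 (-2*x^3 + 4*x^2) dx. Term by term:
  ∫_0^2 -2*x^3 dx = -8;  ∫_0^2 4*x^2 dx = 32/3.
Sum: -8 + 32/3 = 8/3.
So RHS = -∫_0^2 v(x) φ(x) dx = -8/3.
LHS = RHS, so the identity holds for this test φ.
Moreover u is smooth here and v(x) = u'(x) = 2*x pointwise, so the identity holds for every test function. Hence v is the weak derivative of u.


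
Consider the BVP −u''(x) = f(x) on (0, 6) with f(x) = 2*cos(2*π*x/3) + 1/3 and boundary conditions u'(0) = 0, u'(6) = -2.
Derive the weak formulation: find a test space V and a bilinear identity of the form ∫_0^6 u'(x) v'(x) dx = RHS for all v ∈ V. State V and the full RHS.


V = H^1(0, 6) (v unrestricted at boundary; u is determined up to an additive constant); weak form: ∫_0^6 u'v' dx = ∫_0^6 (2*cos(2*π*x/3) + 1/3) v dx − 2·v(6) for all v ∈ V.

Multiply both sides by a test function v and integrate from 0 to 6:
  ∫_0^6 −u''(x) v(x) dx = ∫_0^6 f(x) v(x) dx.
Integrate the LHS by parts once:
  ∫_0^6 −u'' v dx = −[u'(x) v(x)]_0^6 + ∫_0^6 u'(x) v'(x) dx.
Thus ∫_0^6 u'(x) v'(x) dx = ∫_0^6 f(x) v(x) dx + [u'(x) v(x)]_0^6.
Choose V so that boundary terms are either known or forced to vanish.
u has inhomogeneous Neumann u'(0) = 0, u'(6) = -2. [u' v]_0^6 = (-2)·v(6) − (0)·v(0) = − 2·v(6). Take V = H^1(0, 6); boundary term becomes part of RHS.
Weak formulation: find u (satisfying any essential BC) such that ∫_0^6 u'(x) v'(x) dx = ∫_0^6 f v dx − 2·v(6) for all v ∈ V (Neumann data are natural BCs: they enter the RHS as boundary terms).
Substituting f(x) = 2*cos(2*π*x/3) + 1/3, the right-hand side is ∫_0^6 (2*cos(2*π*x/3) + 1/3) v dx − 2·v(6).
Compatibility check (pure Neumann): taking v ≡ 1 ∈ V gives 0 = ∫_0^6 f dx + (-2) − (0), i.e. ∫_0^6 f dx must equal u'(0) − u'(6) = 2. Indeed ∫_0^6 (2*cos(2*π*x/3) + 1/3) dx = 2, so the data are compatible. The solution is then unique only up to an additive constant (fix it e.g. by requiring ∫_0^6 u dx = 0).


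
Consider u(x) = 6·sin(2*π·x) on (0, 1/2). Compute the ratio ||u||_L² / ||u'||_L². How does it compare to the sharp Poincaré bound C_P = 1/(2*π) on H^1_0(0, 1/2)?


||u||_L² / ||u'||_L² = 1/(2*π) = C_P.

u(x) = 6·sin(2*π·x), so u'(x) = 12*π*cos(2*π*x).
Writing u(x) = A·sin(kπx/L) with A = 6 and k = 1, use ∫_0^L sin²(kπx/L) dx = L/2 and ∫_0^L cos²(kπx/L) dx = L/2.
u² = 36·sin²(2*π·x) and (u')² = 144*π^2·cos²(2*π·x), and each of sin², cos² integrates to L/2 = 1/4 over (0, 1/2).
∫_0^1/2 u² dx = 9, so ||u||_L² = 3.
∫_0^1/2 (u')² dx = 36*π^2, so ||u'||_L² = 6*π.
Ratio ||u||_L² / ||u'||_L² = 1/(2*π).
Sharp Poincaré constant on H^1_0(0, 1/2) is C_P = L/π = 1/(2*π), achieved by sin(2*π·x).
This is the k = 1 eigenfunction (up to amplitude), so the ratio equals the sharp Poincaré constant exactly.


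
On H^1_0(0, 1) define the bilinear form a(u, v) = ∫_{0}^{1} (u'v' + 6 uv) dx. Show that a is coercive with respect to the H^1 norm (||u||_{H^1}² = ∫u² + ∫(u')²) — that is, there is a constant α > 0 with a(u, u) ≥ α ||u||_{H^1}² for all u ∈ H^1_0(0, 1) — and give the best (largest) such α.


α = 1

Coercivity of a(·,·) on H^1_0(0, 1) means a(u, u) ≥ α ||u||_{H^1}² for every u ∈ H^1_0.
The interval has length L = 1, and Poincaré/coercivity depend only on L. Here a(u, u) = ∫(u')² + (6)·∫u².
Here c = 6 ≥ 1, so a(u,u) = ∫(u')² + c∫u² ≥ ∫(u')² + ∫u² = ||u||_{H^1}², i.e. α = 1 works. No larger α is possible: a(u,u) ≥ α||u||_{H^1}² means (1−α)∫(u')² ≥ (α−c)∫u², and for the modes u_n = sin(nπ(x−x₀)/L) (x₀ the left endpoint) one has ∫u_n²/∫(u_n')² = (L/(nπ))² → 0, so a(u_n,u_n)/||u_n||_{H^1}² → 1. Hence the optimal constant is α = 1.
Therefore α = 1.


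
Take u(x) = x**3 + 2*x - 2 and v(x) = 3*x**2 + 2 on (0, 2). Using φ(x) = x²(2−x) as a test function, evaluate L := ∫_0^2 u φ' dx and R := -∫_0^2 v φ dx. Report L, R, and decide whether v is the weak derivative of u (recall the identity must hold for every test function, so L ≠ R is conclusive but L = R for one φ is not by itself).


LHS = -136/15, RHS = -136/15. Yes, v = u' weakly.

u(x) = x**3 + 2*x - 2, classical derivative u'(x) = 3*x**2 + 2.
φ(x) = x²(2−x), so φ'(x) = x*(4 - 3*x).
Note φ(0) = φ(2) = 0, so the boundary term u·φ vanishes.
LHS = ∫_0^2 u(x) φ'(x) dx = ∫_0^2 (-3*x^5 + 4*x^4 - 6*x^3 + 14*x^2 - 8*x) dx. Term by term:
  ∫_0^2 -3*x^5 dx = -32;  ∫_0^2 4*x^4 dx = 128/5;  ∫_0^2 -6*x^3 dx = -24;
  ∫_0^2 14*x^2 dx = 112/3;  ∫_0^2 -8*x dx = -16.
Sum: -32 + 128/5 − 24 + 112/3 − 16 = -136/15.
So LHS = -136/15.
∫_0^2 v(x) φ(x) dx = ∫_0^2 (-3*x^5 + 6*x^4 - 2*x^3 + 4*x^2) dx. Term by term:
  ∫_0^2 -3*x^5 dx = -32;  ∫_0^2 6*x^4 dx = 192/5;  ∫_0^2 -2*x^3 dx = -8;
  ∫_0^2 4*x^2 dx = 32/3.
Sum: -32 + 192/5 − 8 + 32/3 = 136/15.
So RHS = -∫_0^2 v(x) φ(x) dx = -136/15.
LHS = RHS, so the identity holds for this test φ.
Moreover u is smooth here and v(x) = u'(x) = 3*x**2 + 2 pointwise, so the identity holds for every test function. Hence v is the weak derivative of u.


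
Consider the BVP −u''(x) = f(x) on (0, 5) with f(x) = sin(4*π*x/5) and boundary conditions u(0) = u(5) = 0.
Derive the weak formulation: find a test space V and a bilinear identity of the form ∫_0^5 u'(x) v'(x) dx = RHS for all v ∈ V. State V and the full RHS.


V = H^1_0(0, 5) (so v(0) = v(5) = 0); weak form: ∫_0^5 u'v' dx = ∫_0^5 (sin(4*π*x/5)) v dx for all v ∈ V.

Multiply both sides by a test function v and integrate from 0 to 5:
  ∫_0^5 −u''(x) v(x) dx = ∫_0^5 f(x) v(x) dx.
Integrate the LHS by parts once:
  ∫_0^5 −u'' v dx = −[u'(x) v(x)]_0^5 + ∫_0^5 u'(x) v'(x) dx.
Thus ∫_0^5 u'(x) v'(x) dx = ∫_0^5 f(x) v(x) dx + [u'(x) v(x)]_0^5.
Choose V so that boundary terms are either known or forced to vanish.
u is Dirichlet: u(0) = u(5) = 0. Let V = H^1_0(0, 5); then v(0) = v(5) = 0, and [u' v]_0^5 = 0.
Weak formulation: find u (satisfying any essential BC) such that ∫_0^5 u'(x) v'(x) dx = ∫_0^5 f v dx for all v ∈ V.
Substituting f(x) = sin(4*π*x/5), the right-hand side is ∫_0^5 (sin(4*π*x/5)) v dx.


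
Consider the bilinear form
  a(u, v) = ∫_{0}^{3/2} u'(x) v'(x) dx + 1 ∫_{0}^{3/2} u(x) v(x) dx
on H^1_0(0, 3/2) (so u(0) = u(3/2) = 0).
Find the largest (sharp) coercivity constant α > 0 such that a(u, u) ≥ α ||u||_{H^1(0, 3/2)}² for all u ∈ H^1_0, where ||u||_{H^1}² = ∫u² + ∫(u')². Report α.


α = 1

Coercivity of a(·,·) on H^1_0(0, 3/2) means a(u, u) ≥ α ||u||_{H^1}² for every u ∈ H^1_0.
The interval has length L = 3/2, and Poincaré/coercivity depend only on L. Here a(u, u) = ∫(u')² + (1)·∫u².
Here c = 1 ≥ 1, so a(u,u) = ∫(u')² + c∫u² ≥ ∫(u')² + ∫u² = ||u||_{H^1}², i.e. α = 1 works. No larger α is possible: a(u,u) ≥ α||u||_{H^1}² means (1−α)∫(u')² ≥ (α−c)∫u², and for the modes u_n = sin(nπ(x−x₀)/L) (x₀ the left endpoint) one has ∫u_n²/∫(u_n')² = (L/(nπ))² → 0, so a(u_n,u_n)/||u_n||_{H^1}² → 1. Hence the optimal constant is α = 1.
Therefore α = 1.


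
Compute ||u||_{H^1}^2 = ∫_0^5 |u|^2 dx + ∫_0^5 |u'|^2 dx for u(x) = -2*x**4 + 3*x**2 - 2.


||u||_{H^1}^2 = 88203635/63

The H^1 norm (squared) on an interval (0, L) is
  ||u||_{H^1}^2 = ∫_0^L u(x)^2 dx + ∫_0^L u'(x)^2 dx.
Compute u'(x) = -8*x**3 + 6*x.
Then u(x)^2 = 4*x**8 - 12*x**6 + 17*x**4 - 12*x**2 + 4 and u'(x)^2 = 64*x**6 - 96*x**4 + 36*x**2.
Integrate each monomial from 0 to 5 using ∫_0^5 c·x^n dx = c·5^(n+1)/(n+1):
  ∫_0^5 u(x)^2 dx = ∫_0^5 (4*x^8 - 12*x^6 + 17*x^4 - 12*x^2 + 4) dx. Term by term:
    ∫_0^5 4*x^8 dx = 7812500/9;  ∫_0^5 -12*x^6 dx = -937500/7;  ∫_0^5 17*x^4 dx = 10625;
    ∫_0^5 -12*x^2 dx = -500;  ∫_0^5 4 dx = 20.
  Sum: 7812500/9 − 937500/7 + 10625 − 500 + 20 = 46889135/63.
  ∫_0^5 u'(x)^2 dx = ∫_0^5 (64*x^6 - 96*x^4 + 36*x^2) dx. Term by term:
    ∫_0^5 64*x^6 dx = 5000000/7;  ∫_0^5 -96*x^4 dx = -60000;  ∫_0^5 36*x^2 dx = 1500.
  Sum: 5000000/7 − 60000 + 1500 = 4590500/7.
Adding: ||u||_{H^1}^2 = 46889135/63 + 4590500/7 = 88203635/63.


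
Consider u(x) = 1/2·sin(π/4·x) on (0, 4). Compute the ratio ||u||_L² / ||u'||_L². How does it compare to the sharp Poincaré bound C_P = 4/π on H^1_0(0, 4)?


||u||_L² / ||u'||_L² = 4/π = C_P.

u(x) = 1/2·sin(π/4·x), so u'(x) = π*cos(π*x/4)/8.
Writing u(x) = A·sin(kπx/L) with A = 1/2 and k = 1, use ∫_0^L sin²(kπx/L) dx = L/2 and ∫_0^L cos²(kπx/L) dx = L/2.
u² = 1/4·sin²(π/4·x) and (u')² = π^2/64·cos²(π/4·x), and each of sin², cos² integrates to L/2 = 2 over (0, 4).
∫_0^4 u² dx = 1/2, so ||u||_L² = sqrt(2)/2.
∫_0^4 (u')² dx = π^2/32, so ||u'||_L² = sqrt(2)*π/8.
Ratio ||u||_L² / ||u'||_L² = 4/π.
Sharp Poincaré constant on H^1_0(0, 4) is C_P = L/π = 4/π, achieved by sin(π/4·x).
This is the k = 1 eigenfunction (up to amplitude), so the ratio equals the sharp Poincaré constant exactly.


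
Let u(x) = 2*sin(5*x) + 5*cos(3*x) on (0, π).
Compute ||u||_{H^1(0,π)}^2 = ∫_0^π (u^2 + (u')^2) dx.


||u||_{H^1(0,π)}^2 = 177*π

u'(x) = -15*sin(3*x) + 10*cos(5*x).
Expand u² and (u')² and integrate term by term on (0, π), using: for integers n ≥ 1, ∫_0^π sin²(nx) dx = ∫_0^π cos²(nx) dx = π/2; for n ≠ n', ∫_0^π sin(nx)sin(n'x) dx = ∫_0^π cos(nx)cos(n'x) dx = 0; and by product-to-sum, ∫_0^π sin(nx)cos(n'x) dx = ½∫_0^π [sin((n+n')x) + sin((n−n')x)] dx, which is 0 when n+n' is even and 2n/(n²−n'²) when n+n' is odd (it need not vanish on (0, π)).
  u² squared terms: (2)²·∫sin(5x)² dx = 4·π/2 = 2*π;  (5)²·∫cos(3x)² dx = 25·π/2 = 25*π/2.
  u² cross terms: 2·(2)·(5)·∫sin(5x)·cos(3x) dx = 20·(0) = 0.
  So ∫_0^π u² dx = 2*π + 25*π/2 + 0 = 29*π/2.
  (u')² squared terms: (-15)²·∫sin(3x)² dx = 225·π/2 = 225*π/2;  (10)²·∫cos(5x)² dx = 100·π/2 = 50*π.
  (u')² cross terms: 2·(-15)·(10)·∫sin(3x)·cos(5x) dx = -300·(0) = 0.
  So ∫_0^π (u')² dx = 225*π/2 + 50*π + 0 = 325*π/2.
||u||_{H^1}^2 = (29*π/2) + (325*π/2) = 177*π.


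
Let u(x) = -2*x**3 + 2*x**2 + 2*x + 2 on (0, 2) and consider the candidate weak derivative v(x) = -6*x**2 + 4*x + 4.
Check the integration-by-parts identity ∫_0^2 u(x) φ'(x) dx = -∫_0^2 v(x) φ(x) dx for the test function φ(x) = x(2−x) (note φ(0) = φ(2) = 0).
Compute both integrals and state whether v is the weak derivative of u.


LHS = 8/5, RHS = -16/15. No, v is not the weak derivative of u.

u(x) = -2*x**3 + 2*x**2 + 2*x + 2, classical derivative u'(x) = -6*x**2 + 4*x + 2.
φ(x) = x(2−x), so φ'(x) = 2 - 2*x.
Note φ(0) = φ(2) = 0, so the boundary term u·φ vanishes.
LHS = ∫_0^2 u(x) φ'(x) dx = ∫_0^2 (4*x^4 - 8*x^3 + 4) dx. Term by term:
  ∫_0^2 4*x^4 dx = 128/5;  ∫_0^2 -8*x^3 dx = -32;  ∫_0^2 4 dx = 8.
Sum: 128/5 − 32 + 8 = 8/5.
So LHS = 8/5.
∫_0^2 v(x) φ(x) dx = ∫_0^2 (6*x^4 - 16*x^3 + 4*x^2 + 8*x) dx. Term by term:
  ∫_0^2 6*x^4 dx = 192/5;  ∫_0^2 -16*x^3 dx = -64;  ∫_0^2 4*x^2 dx = 32/3;
  ∫_0^2 8*x dx = 16.
Sum: 192/5 − 64 + 32/3 + 16 = 16/15.
So RHS = -∫_0^2 v(x) φ(x) dx = -16/15.
LHS − RHS = 8/3 ≠ 0, so the identity fails.
(For a valid weak derivative the identity must hold for EVERY test function, in particular this one. The failure shows v is NOT the weak derivative of u.)
Correct weak derivative would be u'(x) = -6*x**2 + 4*x + 2.


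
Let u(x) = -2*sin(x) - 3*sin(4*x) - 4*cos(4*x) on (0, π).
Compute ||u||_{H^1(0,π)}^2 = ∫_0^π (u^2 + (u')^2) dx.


||u||_{H^1(0,π)}^2 = -544/15 + 433*π/2

u'(x) = 16*sin(4*x) - 2*cos(x) - 12*cos(4*x).
Expand u² and (u')² and integrate term by term on (0, π), using: for integers n ≥ 1, ∫_0^π sin²(nx) dx = ∫_0^π cos²(nx) dx = π/2; for n ≠ n', ∫_0^π sin(nx)sin(n'x) dx = ∫_0^π cos(nx)cos(n'x) dx = 0; and by product-to-sum, ∫_0^π sin(nx)cos(n'x) dx = ½∫_0^π [sin((n+n')x) + sin((n−n')x)] dx, which is 0 when n+n' is even and 2n/(n²−n'²) when n+n' is odd (it need not vanish on (0, π)).
  u² squared terms: (-4)²·∫cos(4x)² dx = 16·π/2 = 8*π;  (-3)²·∫sin(4x)² dx = 9·π/2 = 9*π/2;  (-2)²·∫sin(x)² dx = 4·π/2 = 2*π.
  u² cross terms: 2·(-4)·(-3)·∫cos(4x)·sin(4x) dx = 24·(0) = 0;  2·(-4)·(-2)·∫cos(4x)·sin(x) dx = 16·(-2/15) = -32/15;  2·(-3)·(-2)·∫sin(4x)·sin(x) dx = 12·(0) = 0.
  So ∫_0^π u² dx = 8*π + 9*π/2 + 2*π + 0 − 32/15 + 0 = -32/15 + 29*π/2.
  (u')² squared terms: (-12)²·∫cos(4x)² dx = 144·π/2 = 72*π;  (-2)²·∫cos(x)² dx = 4·π/2 = 2*π;  (16)²·∫sin(4x)² dx = 256·π/2 = 128*π.
  (u')² cross terms: 2·(-12)·(-2)·∫cos(4x)·cos(x) dx = 48·(0) = 0;  2·(-12)·(16)·∫cos(4x)·sin(4x) dx = -384·(0) = 0;  2·(-2)·(16)·∫cos(x)·sin(4x) dx = -64·(8/15) = -512/15.
  So ∫_0^π (u')² dx = 72*π + 2*π + 128*π + 0 + 0 − 512/15 = -512/15 + 202*π.
||u||_{H^1}^2 = (-32/15 + 29*π/2) + (-512/15 + 202*π) = -544/15 + 433*π/2.


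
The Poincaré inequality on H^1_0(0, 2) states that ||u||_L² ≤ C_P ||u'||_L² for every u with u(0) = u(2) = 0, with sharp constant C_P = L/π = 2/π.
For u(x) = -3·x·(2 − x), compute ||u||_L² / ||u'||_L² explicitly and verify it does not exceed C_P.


||u||_L² / ||u'||_L² = sqrt(10)/5 < C_P = 2/π.

u(x) = -3·x·(2 − x), so u'(x) = 6*x - 6.
u(x) = -3·x·(2 − x) vanishes at x = 0 and x = 2, so u ∈ H^1_0(0, 2). Differentiate via the product rule and integrate the resulting polynomials term by term.
  ∫_0^2 u² dx = ∫_0^2 (9*x^4 - 36*x^3 + 36*x^2) dx. Term by term:
    ∫_0^2 9*x^4 dx = 288/5;  ∫_0^2 -36*x^3 dx = -144;  ∫_0^2 36*x^2 dx = 96.
  Sum: 288/5 − 144 + 96 = 48/5.
  ∫_0^2 (u')² dx = ∫_0^2 (36*x^2 - 72*x + 36) dx. Term by term:
    ∫_0^2 36*x^2 dx = 96;  ∫_0^2 -72*x dx = -144;  ∫_0^2 36 dx = 72.
  Sum: 96 − 144 + 72 = 24.
∫_0^2 u² dx = 48/5, so ||u||_L² = 4*sqrt(15)/5.
∫_0^2 (u')² dx = 24, so ||u'||_L² = 2*sqrt(6).
Ratio ||u||_L² / ||u'||_L² = sqrt(10)/5.
Sharp Poincaré constant on H^1_0(0, 2) is C_P = L/π = 2/π, achieved by sin(π/2·x).
A polynomial bump cannot attain the sharp Poincaré constant (only the first sine eigenfunction does), so the ratio is strictly less than C_P, consistent with ||u||_L² ≤ C_P ||u'||_L².


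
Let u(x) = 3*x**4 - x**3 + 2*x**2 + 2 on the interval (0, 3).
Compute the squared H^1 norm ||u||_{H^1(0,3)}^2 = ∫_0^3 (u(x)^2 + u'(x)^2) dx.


||u||_{H^1}^2 = 8416959/140

The H^1 norm (squared) on an interval (0, L) is
  ||u||_{H^1}^2 = ∫_0^L u(x)^2 dx + ∫_0^L u'(x)^2 dx.
Compute u'(x) = 12*x**3 - 3*x**2 + 4*x.
Then u(x)^2 = 9*x**8 - 6*x**7 + 13*x**6 - 4*x**5 + 16*x**4 - 4*x**3 + 8*x**2 + 4 and u'(x)^2 = 144*x**6 - 72*x**5 + 105*x**4 - 24*x**3 + 16*x**2.
Integrate each monomial from 0 to 3 using ∫_0^3 c·x^n dx = c·3^(n+1)/(n+1):
  ∫_0^3 u(x)^2 dx = ∫_0^3 (9*x^8 - 6*x^7 + 13*x^6 - 4*x^5 + 16*x^4 - 4*x^3 + 8*x^2 + 4) dx. Term by term:
    ∫_0^3 9*x^8 dx = 19683;  ∫_0^3 -6*x^7 dx = -19683/4;  ∫_0^3 13*x^6 dx = 28431/7;
    ∫_0^3 -4*x^5 dx = -486;  ∫_0^3 16*x^4 dx = 3888/5;  ∫_0^3 -4*x^3 dx = -81;
    ∫_0^3 8*x^2 dx = 72;  ∫_0^3 4 dx = 12.
  Sum: 19683 − 19683/4 + 28431/7 − 486 + 3888/5 − 81 + 72 + 12 = 2676579/140.
  ∫_0^3 u'(x)^2 dx = ∫_0^3 (144*x^6 - 72*x^5 + 105*x^4 - 24*x^3 + 16*x^2) dx. Term by term:
    ∫_0^3 144*x^6 dx = 314928/7;  ∫_0^3 -72*x^5 dx = -8748;  ∫_0^3 105*x^4 dx = 5103;
    ∫_0^3 -24*x^3 dx = -486;  ∫_0^3 16*x^2 dx = 144.
  Sum: 314928/7 − 8748 + 5103 − 486 + 144 = 287019/7.
Adding: ||u||_{H^1}^2 = 2676579/140 + 287019/7 = 8416959/140.


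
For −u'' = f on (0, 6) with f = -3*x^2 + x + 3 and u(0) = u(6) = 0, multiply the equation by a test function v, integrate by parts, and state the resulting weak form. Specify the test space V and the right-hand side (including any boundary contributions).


V = H^1_0(0, 6) (so v(0) = v(6) = 0); weak form: ∫_0^6 u'v' dx = ∫_0^6 (-3*x^2 + x + 3) v dx for all v ∈ V.

Multiply both sides by a test function v and integrate from 0 to 6:
  ∫_0^6 −u''(x) v(x) dx = ∫_0^6 f(x) v(x) dx.
Integrate the LHS by parts once:
  ∫_0^6 −u'' v dx = −[u'(x) v(x)]_0^6 + ∫_0^6 u'(x) v'(x) dx.
Thus ∫_0^6 u'(x) v'(x) dx = ∫_0^6 f(x) v(x) dx + [u'(x) v(x)]_0^6.
Choose V so that boundary terms are either known or forced to vanish.
u is Dirichlet: u(0) = u(6) = 0. Let V = H^1_0(0, 6); then v(0) = v(6) = 0, and [u' v]_0^6 = 0.
Weak formulation: find u (satisfying any essential BC) such that ∫_0^6 u'(x) v'(x) dx = ∫_0^6 f v dx for all v ∈ V.
Substituting f(x) = -3*x^2 + x + 3, the right-hand side is ∫_0^6 (-3*x^2 + x + 3) v dx.


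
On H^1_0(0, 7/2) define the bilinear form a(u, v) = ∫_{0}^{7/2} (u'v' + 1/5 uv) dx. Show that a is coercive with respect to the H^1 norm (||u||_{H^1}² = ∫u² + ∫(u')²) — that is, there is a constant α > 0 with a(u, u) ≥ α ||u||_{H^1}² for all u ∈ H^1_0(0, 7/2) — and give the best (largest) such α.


α = (49 + 20*π^2)/(5*(4*π^2 + 49))

Coercivity of a(·,·) on H^1_0(0, 7/2) means a(u, u) ≥ α ||u||_{H^1}² for every u ∈ H^1_0.
The interval has length L = 7/2, and Poincaré/coercivity depend only on L. Here a(u, u) = ∫(u')² + (1/5)·∫u².
Here 0 < c = 1/5 < 1. The condition a(u,u) ≥ α||u||_{H^1}² reads (1−α)∫(u')² ≥ (α−c)∫u². Any admissible α is ≤ 1 (rapidly oscillating u have ∫u²/∫(u')² → 0), and α = 1 would force 0 ≥ (1−c)∫u², impossible since c < 1; so 1−α > 0. By the sharp Poincaré inequality on H^1_0 of an interval of length L, ∫(u')² ≥ (π/L)²∫u² with equality for the first sine mode sin(π(x−x₀)/L) (x₀ the left endpoint), so the inequality holds for all u iff (1−α)(π/L)² ≥ α − c, i.e. α ≤ ((π/L)² + c)/((π/L)² + 1) = (1 + c(L/π)²)/(1 + (L/π)²). With (π/L)² = 4*π^2/49 and c = 1/5, the largest admissible constant is α = ((π/L)² + c)/((π/L)² + 1).
Simplifying, α = (49 + 20*π^2)/(5*(4*π^2 + 49)).


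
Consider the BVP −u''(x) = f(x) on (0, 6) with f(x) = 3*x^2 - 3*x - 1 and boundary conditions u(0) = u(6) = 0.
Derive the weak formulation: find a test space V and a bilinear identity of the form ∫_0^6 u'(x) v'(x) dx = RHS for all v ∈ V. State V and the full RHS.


V = H^1_0(0, 6) (so v(0) = v(6) = 0); weak form: ∫_0^6 u'v' dx = ∫_0^6 (3*x^2 - 3*x - 1) v dx for all v ∈ V.

Multiply both sides by a test function v and integrate from 0 to 6:
  ∫_0^6 −u''(x) v(x) dx = ∫_0^6 f(x) v(x) dx.
Integrate the LHS by parts once:
  ∫_0^6 −u'' v dx = −[u'(x) v(x)]_0^6 + ∫_0^6 u'(x) v'(x) dx.
Thus ∫_0^6 u'(x) v'(x) dx = ∫_0^6 f(x) v(x) dx + [u'(x) v(x)]_0^6.
Choose V so that boundary terms are either known or forced to vanish.
u is Dirichlet: u(0) = u(6) = 0. Let V = H^1_0(0, 6); then v(0) = v(6) = 0, and [u' v]_0^6 = 0.
Weak formulation: find u (satisfying any essential BC) such that ∫_0^6 u'(x) v'(x) dx = ∫_0^6 f v dx for all v ∈ V.
Substituting f(x) = 3*x^2 - 3*x - 1, the right-hand side is ∫_0^6 (3*x^2 - 3*x - 1) v dx.


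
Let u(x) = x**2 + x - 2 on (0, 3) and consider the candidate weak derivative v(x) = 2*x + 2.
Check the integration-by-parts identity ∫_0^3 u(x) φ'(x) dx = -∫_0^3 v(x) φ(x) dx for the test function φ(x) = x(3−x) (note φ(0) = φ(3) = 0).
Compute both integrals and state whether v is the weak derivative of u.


LHS = -18, RHS = -45/2. No, v is not the weak derivative of u.

u(x) = x**2 + x - 2, classical derivative u'(x) = 2*x + 1.
φ(x) = x(3−x), so φ'(x) = 3 - 2*x.
Note φ(0) = φ(3) = 0, so the boundary term u·φ vanishes.
LHS = ∫_0^3 u(x) φ'(x) dx = ∫_0^3 (-2*x^3 + x^2 + 7*x - 6) dx. Term by term:
  ∫_0^3 -2*x^3 dx = -81/2;  ∫_0^3 x^2 dx = 9;  ∫_0^3 7*x dx = 63/2;
  ∫_0^3 -6 dx = -18.
Sum: -81/2 + 9 + 63/2 − 18 = -18.
So LHS = -18.
∫_0^3 v(x) φ(x) dx = ∫_0^3 (-2*x^3 + 4*x^2 + 6*x) dx. Term by term:
  ∫_0^3 -2*x^3 dx = -81/2;  ∫_0^3 4*x^2 dx = 36;  ∫_0^3 6*x dx = 27.
Sum: -81/2 + 36 + 27 = 45/2.
So RHS = -∫_0^3 v(x) φ(x) dx = -45/2.
LHS − RHS = 9/2 ≠ 0, so the identity fails.
(For a valid weak derivative the identity must hold for EVERY test function, in particular this one. The failure shows v is NOT the weak derivative of u.)
Correct weak derivative would be u'(x) = 2*x + 1.


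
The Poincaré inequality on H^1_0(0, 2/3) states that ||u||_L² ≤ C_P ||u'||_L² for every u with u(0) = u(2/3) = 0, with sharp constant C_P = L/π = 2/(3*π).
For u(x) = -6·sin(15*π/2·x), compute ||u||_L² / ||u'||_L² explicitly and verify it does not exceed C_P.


||u||_L² / ||u'||_L² = 2/(15*π) < C_P = 2/(3*π).

u(x) = -6·sin(15*π/2·x), so u'(x) = -45*π*cos(15*π*x/2).
Writing u(x) = A·sin(kπx/L) with A = -6 and k = 5, use ∫_0^L sin²(kπx/L) dx = L/2 and ∫_0^L cos²(kπx/L) dx = L/2.
u² = 36·sin²(15*π/2·x) and (u')² = 2025*π^2·cos²(15*π/2·x), and each of sin², cos² integrates to L/2 = 1/3 over (0, 2/3).
∫_0^2/3 u² dx = 12, so ||u||_L² = 2*sqrt(3).
∫_0^2/3 (u')² dx = 675*π^2, so ||u'||_L² = 15*sqrt(3)*π.
Ratio ||u||_L² / ||u'||_L² = 2/(15*π).
Sharp Poincaré constant on H^1_0(0, 2/3) is C_P = L/π = 2/(3*π), achieved by sin(3*π/2·x).
This is the k = 5 harmonic; the ratio L/(kπ) is strictly less than C_P = L/π, consistent with the sharp inequality ||u||_L² ≤ C_P ||u'||_L².


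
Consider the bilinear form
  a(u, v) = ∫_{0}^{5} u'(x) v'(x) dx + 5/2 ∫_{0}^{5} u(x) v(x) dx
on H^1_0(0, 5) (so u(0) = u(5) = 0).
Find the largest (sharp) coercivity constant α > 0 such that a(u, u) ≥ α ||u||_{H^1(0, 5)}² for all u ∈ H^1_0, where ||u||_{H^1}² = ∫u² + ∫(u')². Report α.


α = 1

Coercivity of a(·,·) on H^1_0(0, 5) means a(u, u) ≥ α ||u||_{H^1}² for every u ∈ H^1_0.
The interval has length L = 5, and Poincaré/coercivity depend only on L. Here a(u, u) = ∫(u')² + (5/2)·∫u².
Here c = 5/2 ≥ 1, so a(u,u) = ∫(u')² + c∫u² ≥ ∫(u')² + ∫u² = ||u||_{H^1}², i.e. α = 1 works. No larger α is possible: a(u,u) ≥ α||u||_{H^1}² means (1−α)∫(u')² ≥ (α−c)∫u², and for the modes u_n = sin(nπ(x−x₀)/L) (x₀ the left endpoint) one has ∫u_n²/∫(u_n')² = (L/(nπ))² → 0, so a(u_n,u_n)/||u_n||_{H^1}² → 1. Hence the optimal constant is α = 1.
Therefore α = 1.


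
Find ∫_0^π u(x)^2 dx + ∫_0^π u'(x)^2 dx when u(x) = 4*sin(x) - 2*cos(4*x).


||u||_{H^1(0,π)}^2 = 544/15 + 50*π

u'(x) = 8*sin(4*x) + 4*cos(x).
Expand u² and (u')² and integrate term by term on (0, π), using: for integers n ≥ 1, ∫_0^π sin²(nx) dx = ∫_0^π cos²(nx) dx = π/2; for n ≠ n', ∫_0^π sin(nx)sin(n'x) dx = ∫_0^π cos(nx)cos(n'x) dx = 0; and by product-to-sum, ∫_0^π sin(nx)cos(n'x) dx = ½∫_0^π [sin((n+n')x) + sin((n−n')x)] dx, which is 0 when n+n' is even and 2n/(n²−n'²) when n+n' is odd (it need not vanish on (0, π)).
  u² squared terms: (-2)²·∫cos(4x)² dx = 4·π/2 = 2*π;  (4)²·∫sin(x)² dx = 16·π/2 = 8*π.
  u² cross terms: 2·(-2)·(4)·∫cos(4x)·sin(x) dx = -16·(-2/15) = 32/15.
  So ∫_0^π u² dx = 2*π + 8*π + 32/15 = 32/15 + 10*π.
  (u')² squared terms: (4)²·∫cos(x)² dx = 16·π/2 = 8*π;  (8)²·∫sin(4x)² dx = 64·π/2 = 32*π.
  (u')² cross terms: 2·(4)·(8)·∫cos(x)·sin(4x) dx = 64·(8/15) = 512/15.
  So ∫_0^π (u')² dx = 8*π + 32*π + 512/15 = 512/15 + 40*π.
||u||_{H^1}^2 = (32/15 + 10*π) + (512/15 + 40*π) = 544/15 + 50*π.


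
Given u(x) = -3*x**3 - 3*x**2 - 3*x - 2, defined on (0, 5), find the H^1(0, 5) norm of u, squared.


||u||_{H^1}^2 = 3383435/14

The H^1 norm (squared) on an interval (0, L) is
  ||u||_{H^1}^2 = ∫_0^L u(x)^2 dx + ∫_0^L u'(x)^2 dx.
Compute u'(x) = -9*x**2 - 6*x - 3.
Then u(x)^2 = 9*x**6 + 18*x**5 + 27*x**4 + 30*x**3 + 21*x**2 + 12*x + 4 and u'(x)^2 = 81*x**4 + 108*x**3 + 90*x**2 + 36*x + 9.
Integrate each monomial from 0 to 5 using ∫_0^5 c·x^n dx = c·5^(n+1)/(n+1):
  ∫_0^5 u(x)^2 dx = ∫_0^5 (9*x^6 + 18*x^5 + 27*x^4 + 30*x^3 + 21*x^2 + 12*x + 4) dx. Term by term:
    ∫_0^5 9*x^6 dx = 703125/7;  ∫_0^5 18*x^5 dx = 46875;  ∫_0^5 27*x^4 dx = 16875;
    ∫_0^5 30*x^3 dx = 9375/2;  ∫_0^5 21*x^2 dx = 875;  ∫_0^5 12*x dx = 150;
    ∫_0^5 4 dx = 20.
  Sum: 703125/7 + 46875 + 16875 + 9375/2 + 875 + 150 + 20 = 2379005/14.
  ∫_0^5 u'(x)^2 dx = ∫_0^5 (81*x^4 + 108*x^3 + 90*x^2 + 36*x + 9) dx. Term by term:
    ∫_0^5 81*x^4 dx = 50625;  ∫_0^5 108*x^3 dx = 16875;  ∫_0^5 90*x^2 dx = 3750;
    ∫_0^5 36*x dx = 450;  ∫_0^5 9 dx = 45.
  Sum: 50625 + 16875 + 3750 + 450 + 45 = 71745.
Adding: ||u||_{H^1}^2 = 2379005/14 + 71745 = 3383435/14.


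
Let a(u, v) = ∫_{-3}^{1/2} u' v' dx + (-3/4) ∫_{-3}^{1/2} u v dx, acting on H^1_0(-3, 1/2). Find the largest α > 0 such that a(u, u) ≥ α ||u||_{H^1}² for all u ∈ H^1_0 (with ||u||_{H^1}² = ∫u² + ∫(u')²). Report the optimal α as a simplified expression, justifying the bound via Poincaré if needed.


α = (-147 + 16*π^2)/(4*(4*π^2 + 49))

Coercivity of a(·,·) on H^1_0(-3, 1/2) means a(u, u) ≥ α ||u||_{H^1}² for every u ∈ H^1_0.
The interval has length L = 7/2, and Poincaré/coercivity depend only on L. Here a(u, u) = ∫(u')² + (-3/4)·∫u².
Here c = -3/4 < 0 with |c| < (π/L)² = 4*π^2/49, so coercivity still holds. The condition a(u,u) ≥ α||u||_{H^1}² reads (1−α)∫(u')² ≥ (α−c)∫u². Any admissible α is ≤ 1 (rapidly oscillating u have ∫u²/∫(u')² → 0), and α = 1 would force 0 ≥ (1−c)∫u², impossible since c < 1; so 1−α > 0. By the sharp Poincaré inequality on H^1_0 of an interval of length L, ∫(u')² ≥ (π/L)²∫u² with equality for the first sine mode sin(π(x−x₀)/L) (x₀ the left endpoint), so the inequality holds for all u iff (1−α)(π/L)² ≥ α − c, i.e. α ≤ ((π/L)² + c)/((π/L)² + 1) = (1 + c(L/π)²)/(1 + (L/π)²). (Direct route, valid since c ≤ 0: Poincaré gives c∫u² ≥ c(L/π)²∫(u')², so a(u,u) ≥ (1 + c(L/π)²)∫(u')², while ||u||_{H^1}² ≤ (1 + (L/π)²)∫(u')²; dividing yields the same α.) With (π/L)² = 4*π^2/49 and c = -3/4, the largest admissible constant is α = ((π/L)² + c)/((π/L)² + 1).
Simplifying, α = (-147 + 16*π^2)/(4*(4*π^2 + 49)).


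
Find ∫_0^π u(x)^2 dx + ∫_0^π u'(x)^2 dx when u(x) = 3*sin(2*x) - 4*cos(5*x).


||u||_{H^1(0,π)}^2 = 832/7 + 461*π/2

u'(x) = 20*sin(5*x) + 6*cos(2*x).
Expand u² and (u')² and integrate term by term on (0, π), using: for integers n ≥ 1, ∫_0^π sin²(nx) dx = ∫_0^π cos²(nx) dx = π/2; for n ≠ n', ∫_0^π sin(nx)sin(n'x) dx = ∫_0^π cos(nx)cos(n'x) dx = 0; and by product-to-sum, ∫_0^π sin(nx)cos(n'x) dx = ½∫_0^π [sin((n+n')x) + sin((n−n')x)] dx, which is 0 when n+n' is even and 2n/(n²−n'²) when n+n' is odd (it need not vanish on (0, π)).
  u² squared terms: (-4)²·∫cos(5x)² dx = 16·π/2 = 8*π;  (3)²·∫sin(2x)² dx = 9·π/2 = 9*π/2.
  u² cross terms: 2·(-4)·(3)·∫cos(5x)·sin(2x) dx = -24·(-4/21) = 32/7.
  So ∫_0^π u² dx = 8*π + 9*π/2 + 32/7 = 32/7 + 25*π/2.
  (u')² squared terms: (6)²·∫cos(2x)² dx = 36·π/2 = 18*π;  (20)²·∫sin(5x)² dx = 400·π/2 = 200*π.
  (u')² cross terms: 2·(6)·(20)·∫cos(2x)·sin(5x) dx = 240·(10/21) = 800/7.
  So ∫_0^π (u')² dx = 18*π + 200*π + 800/7 = 800/7 + 218*π.
||u||_{H^1}^2 = (32/7 + 25*π/2) + (800/7 + 218*π) = 832/7 + 461*π/2.


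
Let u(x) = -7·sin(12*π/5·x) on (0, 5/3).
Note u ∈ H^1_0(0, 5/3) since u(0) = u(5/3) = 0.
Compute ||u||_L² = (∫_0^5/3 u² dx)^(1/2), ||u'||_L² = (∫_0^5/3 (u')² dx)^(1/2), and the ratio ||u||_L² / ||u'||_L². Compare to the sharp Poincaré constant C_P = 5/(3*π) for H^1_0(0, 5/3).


||u||_L² / ||u'||_L² = 5/(12*π) < C_P = 5/(3*π).

u(x) = -7·sin(12*π/5·x), so u'(x) = -84*π*cos(12*π*x/5)/5.
Writing u(x) = A·sin(kπx/L) with A = -7 and k = 4, use ∫_0^L sin²(kπx/L) dx = L/2 and ∫_0^L cos²(kπx/L) dx = L/2.
u² = 49·sin²(12*π/5·x) and (u')² = 7056*π^2/25·cos²(12*π/5·x), and each of sin², cos² integrates to L/2 = 5/6 over (0, 5/3).
∫_0^5/3 u² dx = 245/6, so ||u||_L² = 7*sqrt(30)/6.
∫_0^5/3 (u')² dx = 1176*π^2/5, so ||u'||_L² = 14*sqrt(30)*π/5.
Ratio ||u||_L² / ||u'||_L² = 5/(12*π).
Sharp Poincaré constant on H^1_0(0, 5/3) is C_P = L/π = 5/(3*π), achieved by sin(3*π/5·x).
This is the k = 4 harmonic; the ratio L/(kπ) is strictly less than C_P = L/π, consistent with the sharp inequality ||u||_L² ≤ C_P ||u'||_L².


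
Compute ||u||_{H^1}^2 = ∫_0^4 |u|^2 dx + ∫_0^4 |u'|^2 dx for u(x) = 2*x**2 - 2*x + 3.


||u||_{H^1}^2 = 12268/15

The H^1 norm (squared) on an interval (0, L) is
  ||u||_{H^1}^2 = ∫_0^L u(x)^2 dx + ∫_0^L u'(x)^2 dx.
Compute u'(x) = 4*x - 2.
Then u(x)^2 = 4*x**4 - 8*x**3 + 16*x**2 - 12*x + 9 and u'(x)^2 = 16*x**2 - 16*x + 4.
Integrate each monomial from 0 to 4 using ∫_0^4 c·x^n dx = c·4^(n+1)/(n+1):
  ∫_0^4 u(x)^2 dx = ∫_0^4 (4*x^4 - 8*x^3 + 16*x^2 - 12*x + 9) dx. Term by term:
    ∫_0^4 4*x^4 dx = 4096/5;  ∫_0^4 -8*x^3 dx = -512;  ∫_0^4 16*x^2 dx = 1024/3;
    ∫_0^4 -12*x dx = -96;  ∫_0^4 9 dx = 36.
  Sum: 4096/5 − 512 + 1024/3 − 96 + 36 = 8828/15.
  ∫_0^4 u'(x)^2 dx = ∫_0^4 (16*x^2 - 16*x + 4) dx. Term by term:
    ∫_0^4 16*x^2 dx = 1024/3;  ∫_0^4 -16*x dx = -128;  ∫_0^4 4 dx = 16.
  Sum: 1024/3 − 128 + 16 = 688/3.
Adding: ||u||_{H^1}^2 = 8828/15 + 688/3 = 12268/15.


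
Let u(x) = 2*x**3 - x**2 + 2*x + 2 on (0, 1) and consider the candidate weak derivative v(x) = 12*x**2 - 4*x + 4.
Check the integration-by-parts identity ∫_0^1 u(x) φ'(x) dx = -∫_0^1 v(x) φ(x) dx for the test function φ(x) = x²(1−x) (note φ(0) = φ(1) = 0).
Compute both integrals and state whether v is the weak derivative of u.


LHS = -4/15, RHS = -8/15. No, v is not the weak derivative of u.

u(x) = 2*x**3 - x**2 + 2*x + 2, classical derivative u'(x) = 6*x**2 - 2*x + 2.
φ(x) = x²(1−x), so φ'(x) = x*(2 - 3*x).
Note φ(0) = φ(1) = 0, so the boundary term u·φ vanishes.
LHS = ∫_0^1 u(x) φ'(x) dx = ∫_0^1 (-6*x^5 + 7*x^4 - 8*x^3 - 2*x^2 + 4*x) dx. Term by term:
  ∫_0^1 -6*x^5 dx = -1;  ∫_0^1 7*x^4 dx = 7/5;  ∫_0^1 -8*x^3 dx = -2;
  ∫_0^1 -2*x^2 dx = -2/3;  ∫_0^1 4*x dx = 2.
Sum: -1 + 7/5 − 2 − 2/3 + 2 = -4/15.
So LHS = -4/15.
∫_0^1 v(x) φ(x) dx = ∫_0^1 (-12*x^5 + 16*x^4 - 8*x^3 + 4*x^2) dx. Term by term:
  ∫_0^1 -12*x^5 dx = -2;  ∫_0^1 16*x^4 dx = 16/5;  ∫_0^1 -8*x^3 dx = -2;
  ∫_0^1 4*x^2 dx = 4/3.
Sum: -2 + 16/5 − 2 + 4/3 = 8/15.
So RHS = -∫_0^1 v(x) φ(x) dx = -8/15.
LHS − RHS = 4/15 ≠ 0, so the identity fails.
(For a valid weak derivative the identity must hold for EVERY test function, in particular this one. The failure shows v is NOT the weak derivative of u.)
Correct weak derivative would be u'(x) = 6*x**2 - 2*x + 2.


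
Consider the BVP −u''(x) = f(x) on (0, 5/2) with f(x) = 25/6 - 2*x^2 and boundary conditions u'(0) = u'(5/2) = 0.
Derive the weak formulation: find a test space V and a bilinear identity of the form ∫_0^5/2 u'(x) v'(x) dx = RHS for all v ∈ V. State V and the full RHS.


V = H^1(0, 5/2) (no boundary constraint on v; u is determined up to an additive constant); weak form: ∫_0^5/2 u'v' dx = ∫_0^5/2 (25/6 - 2*x^2) v dx for all v ∈ V.

Multiply both sides by a test function v and integrate from 0 to 5/2:
  ∫_0^5/2 −u''(x) v(x) dx = ∫_0^5/2 f(x) v(x) dx.
Integrate the LHS by parts once:
  ∫_0^5/2 −u'' v dx = −[u'(x) v(x)]_0^5/2 + ∫_0^5/2 u'(x) v'(x) dx.
Thus ∫_0^5/2 u'(x) v'(x) dx = ∫_0^5/2 f(x) v(x) dx + [u'(x) v(x)]_0^5/2.
Choose V so that boundary terms are either known or forced to vanish.
u has homogeneous Neumann: u'(0) = u'(5/2) = 0. So [u' v]_0^5/2 = 0·v(5/2) − 0·v(0) = 0 for any v; take V = H^1(0, 5/2).
Weak formulation: find u (satisfying any essential BC) such that ∫_0^5/2 u'(x) v'(x) dx = ∫_0^5/2 f v dx for all v ∈ V (homogeneous Neumann, so boundary terms vanish).
Substituting f(x) = 25/6 - 2*x^2, the right-hand side is ∫_0^5/2 (25/6 - 2*x^2) v dx.
Compatibility check (pure Neumann): taking v ≡ 1 ∈ V gives 0 = ∫_0^5/2 f dx + (0) − (0), i.e. ∫_0^5/2 f dx must equal u'(0) − u'(5/2) = 0. Indeed ∫_0^5/2 (25/6 - 2*x^2) dx = 0, so the data are compatible. The solution is then unique only up to an additive constant (fix it e.g. by requiring ∫_0^5/2 u dx = 0).


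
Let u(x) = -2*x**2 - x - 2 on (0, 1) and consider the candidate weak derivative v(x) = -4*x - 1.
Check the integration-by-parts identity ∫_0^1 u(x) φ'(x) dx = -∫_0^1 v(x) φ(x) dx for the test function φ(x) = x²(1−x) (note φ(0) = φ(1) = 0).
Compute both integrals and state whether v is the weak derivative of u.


LHS = 17/60, RHS = 17/60. Yes, v = u' weakly.

u(x) = -2*x**2 - x - 2, classical derivative u'(x) = -4*x - 1.
φ(x) = x²(1−x), so φ'(x) = x*(2 - 3*x).
Note φ(0) = φ(1) = 0, so the boundary term u·φ vanishes.
LHS = ∫_0^1 u(x) φ'(x) dx = ∫_0^1 (6*x^4 - x^3 + 4*x^2 - 4*x) dx. Term by term:
  ∫_0^1 6*x^4 dx = 6/5;  ∫_0^1 -x^3 dx = -1/4;  ∫_0^1 4*x^2 dx = 4/3;
  ∫_0^1 -4*x dx = -2.
Sum: 6/5 − 1/4 + 4/3 − 2 = 17/60.
So LHS = 17/60.
∫_0^1 v(x) φ(x) dx = ∫_0^1 (4*x^4 - 3*x^3 - x^2) dx. Term by term:
  ∫_0^1 4*x^4 dx = 4/5;  ∫_0^1 -3*x^3 dx = -3/4;  ∫_0^1 -x^2 dx = -1/3.
Sum: 4/5 − 3/4 − 1/3 = -17/60.
So RHS = -∫_0^1 v(x) φ(x) dx = 17/60.
LHS = RHS, so the identity holds for this test φ.
Moreover u is smooth here and v(x) = u'(x) = -4*x - 1 pointwise, so the identity holds for every test function. Hence v is the weak derivative of u.


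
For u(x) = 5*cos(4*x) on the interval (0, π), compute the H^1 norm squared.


||u||_{H^1(0,π)}^2 = 425*π/2

u'(x) = -20*sin(4*x).
Expand u² and (u')² and integrate term by term on (0, π), using: for integers n ≥ 1, ∫_0^π sin²(nx) dx = ∫_0^π cos²(nx) dx = π/2; for n ≠ n', ∫_0^π sin(nx)sin(n'x) dx = ∫_0^π cos(nx)cos(n'x) dx = 0; and by product-to-sum, ∫_0^π sin(nx)cos(n'x) dx = ½∫_0^π [sin((n+n')x) + sin((n−n')x)] dx, which is 0 when n+n' is even and 2n/(n²−n'²) when n+n' is odd (it need not vanish on (0, π)).
  u² squared terms: (5)²·∫cos(4x)² dx = 25·π/2 = 25*π/2.
  So ∫_0^π u² dx = 25*π/2.
  (u')² squared terms: (-20)²·∫sin(4x)² dx = 400·π/2 = 200*π.
  So ∫_0^π (u')² dx = 200*π.
||u||_{H^1}^2 = (25*π/2) + (200*π) = 425*π/2.


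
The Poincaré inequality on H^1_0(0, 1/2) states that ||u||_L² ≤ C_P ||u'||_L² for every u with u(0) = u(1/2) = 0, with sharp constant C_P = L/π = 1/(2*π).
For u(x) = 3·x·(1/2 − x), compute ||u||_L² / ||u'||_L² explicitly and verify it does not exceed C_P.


||u||_L² / ||u'||_L² = sqrt(10)/20 < C_P = 1/(2*π).

u(x) = 3·x·(1/2 − x), so u'(x) = 3/2 - 6*x.
u(x) = 3·x·(1/2 − x) vanishes at x = 0 and x = 1/2, so u ∈ H^1_0(0, 1/2). Differentiate via the product rule and integrate the resulting polynomials term by term.
  ∫_0^1/2 u² dx = ∫_0^1/2 (9*x^4 - 9*x^3 + 9*x^2/4) dx. Term by term:
    ∫_0^1/2 9*x^4 dx = 9/160;  ∫_0^1/2 -9*x^3 dx = -9/64;  ∫_0^1/2 9*x^2/4 dx = 3/32.
  Sum: 9/160 − 9/64 + 3/32 = 3/320.
  ∫_0^1/2 (u')² dx = ∫_0^1/2 (36*x^2 - 18*x + 9/4) dx. Term by term:
    ∫_0^1/2 36*x^2 dx = 3/2;  ∫_0^1/2 -18*x dx = -9/4;  ∫_0^1/2 9/4 dx = 9/8.
  Sum: 3/2 − 9/4 + 9/8 = 3/8.
∫_0^1/2 u² dx = 3/320, so ||u||_L² = sqrt(15)/40.
∫_0^1/2 (u')² dx = 3/8, so ||u'||_L² = sqrt(6)/4.
Ratio ||u||_L² / ||u'||_L² = sqrt(10)/20.
Sharp Poincaré constant on H^1_0(0, 1/2) is C_P = L/π = 1/(2*π), achieved by sin(2*π·x).
A polynomial bump cannot attain the sharp Poincaré constant (only the first sine eigenfunction does), so the ratio is strictly less than C_P, consistent with ||u||_L² ≤ C_P ||u'||_L².


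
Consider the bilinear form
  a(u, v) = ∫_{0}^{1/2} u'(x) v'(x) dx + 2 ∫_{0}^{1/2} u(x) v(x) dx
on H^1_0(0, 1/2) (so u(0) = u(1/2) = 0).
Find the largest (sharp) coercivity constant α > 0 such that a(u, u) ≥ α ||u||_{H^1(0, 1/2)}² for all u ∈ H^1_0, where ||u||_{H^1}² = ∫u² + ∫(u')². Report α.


α = 1

Coercivity of a(·,·) on H^1_0(0, 1/2) means a(u, u) ≥ α ||u||_{H^1}² for every u ∈ H^1_0.
The interval has length L = 1/2, and Poincaré/coercivity depend only on L. Here a(u, u) = ∫(u')² + (2)·∫u².
Here c = 2 ≥ 1, so a(u,u) = ∫(u')² + c∫u² ≥ ∫(u')² + ∫u² = ||u||_{H^1}², i.e. α = 1 works. No larger α is possible: a(u,u) ≥ α||u||_{H^1}² means (1−α)∫(u')² ≥ (α−c)∫u², and for the modes u_n = sin(nπ(x−x₀)/L) (x₀ the left endpoint) one has ∫u_n²/∫(u_n')² = (L/(nπ))² → 0, so a(u_n,u_n)/||u_n||_{H^1}² → 1. Hence the optimal constant is α = 1.
Therefore α = 1.


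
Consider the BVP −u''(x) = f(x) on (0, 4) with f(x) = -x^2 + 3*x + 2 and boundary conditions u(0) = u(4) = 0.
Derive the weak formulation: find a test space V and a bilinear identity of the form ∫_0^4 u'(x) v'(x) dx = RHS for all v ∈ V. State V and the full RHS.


V = H^1_0(0, 4) (so v(0) = v(4) = 0); weak form: ∫_0^4 u'v' dx = ∫_0^4 (-x^2 + 3*x + 2) v dx for all v ∈ V.

Multiply both sides by a test function v and integrate from 0 to 4:
  ∫_0^4 −u''(x) v(x) dx = ∫_0^4 f(x) v(x) dx.
Integrate the LHS by parts once:
  ∫_0^4 −u'' v dx = −[u'(x) v(x)]_0^4 + ∫_0^4 u'(x) v'(x) dx.
Thus ∫_0^4 u'(x) v'(x) dx = ∫_0^4 f(x) v(x) dx + [u'(x) v(x)]_0^4.
Choose V so that boundary terms are either known or forced to vanish.
u is Dirichlet: u(0) = u(4) = 0. Let V = H^1_0(0, 4); then v(0) = v(4) = 0, and [u' v]_0^4 = 0.
Weak formulation: find u (satisfying any essential BC) such that ∫_0^4 u'(x) v'(x) dx = ∫_0^4 f v dx for all v ∈ V.
Substituting f(x) = -x^2 + 3*x + 2, the right-hand side is ∫_0^4 (-x^2 + 3*x + 2) v dx.


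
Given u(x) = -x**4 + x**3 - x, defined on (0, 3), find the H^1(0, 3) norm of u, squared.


||u||_{H^1}^2 = 510333/140

The H^1 norm (squared) on an interval (0, L) is
  ||u||_{H^1}^2 = ∫_0^L u(x)^2 dx + ∫_0^L u'(x)^2 dx.
Compute u'(x) = -4*x**3 + 3*x**2 - 1.
Then u(x)^2 = x**8 - 2*x**7 + x**6 + 2*x**5 - 2*x**4 + x**2 and u'(x)^2 = 16*x**6 - 24*x**5 + 9*x**4 + 8*x**3 - 6*x**2 + 1.
Integrate each monomial from 0 to 3 using ∫_0^3 c·x^n dx = c·3^(n+1)/(n+1):
  ∫_0^3 u(x)^2 dx = ∫_0^3 (x^8 - 2*x^7 + x^6 + 2*x^5 - 2*x^4 + x^2) dx. Term by term:
    ∫_0^3 x^8 dx = 2187;  ∫_0^3 -2*x^7 dx = -6561/4;  ∫_0^3 x^6 dx = 2187/7;
    ∫_0^3 2*x^5 dx = 243;  ∫_0^3 -2*x^4 dx = -486/5;  ∫_0^3 x^2 dx = 9.
  Sum: 2187 − 6561/4 + 2187/7 + 243 − 486/5 + 9 = 141957/140.
  ∫_0^3 u'(x)^2 dx = ∫_0^3 (16*x^6 - 24*x^5 + 9*x^4 + 8*x^3 - 6*x^2 + 1) dx. Term by term:
    ∫_0^3 16*x^6 dx = 34992/7;  ∫_0^3 -24*x^5 dx = -2916;  ∫_0^3 9*x^4 dx = 2187/5;
    ∫_0^3 8*x^3 dx = 162;  ∫_0^3 -6*x^2 dx = -54;  ∫_0^3 1 dx = 3.
  Sum: 34992/7 − 2916 + 2187/5 + 162 − 54 + 3 = 92094/35.
Adding: ||u||_{H^1}^2 = 141957/140 + 92094/35 = 510333/140.


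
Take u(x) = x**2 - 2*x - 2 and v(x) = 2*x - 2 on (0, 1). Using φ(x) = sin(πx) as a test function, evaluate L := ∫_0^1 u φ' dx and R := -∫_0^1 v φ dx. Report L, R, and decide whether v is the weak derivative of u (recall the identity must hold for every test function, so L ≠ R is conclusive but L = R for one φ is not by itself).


LHS = 2/π, RHS = 2/π. Yes, v = u' weakly.

u(x) = x**2 - 2*x - 2, classical derivative u'(x) = 2*x - 2.
φ(x) = sin(πx), so φ'(x) = π*cos(π*x).
Note φ(0) = φ(1) = 0, so the boundary term u·φ vanishes.
LHS = ∫_0^1 u(x) φ'(x) dx = ∫_0^1 (π*x^2*cos(π*x) - 2*π*x*cos(π*x) - 2*π*cos(π*x)) dx. Term by term:
  ∫_0^1 -2*π*cos(π*x) dx = 0;  ∫_0^1 π*x^2*cos(π*x) dx = -2/π;  ∫_0^1 -2*π*x*cos(π*x) dx = 4/π.
Sum: 0 − 2/π + 4/π = 2/π.
So LHS = 2/π.
∫_0^1 v(x) φ(x) dx = ∫_0^1 (2*x*sin(π*x) - 2*sin(π*x)) dx. Term by term:
  ∫_0^1 -2*sin(π*x) dx = -4/π;  ∫_0^1 2*x*sin(π*x) dx = 2/π.
Sum: -4/π + 2/π = -2/π.
So RHS = -∫_0^1 v(x) φ(x) dx = 2/π.
LHS = RHS, so the identity holds for this test φ.
Moreover u is smooth here and v(x) = u'(x) = 2*x - 2 pointwise, so the identity holds for every test function. Hence v is the weak derivative of u.
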